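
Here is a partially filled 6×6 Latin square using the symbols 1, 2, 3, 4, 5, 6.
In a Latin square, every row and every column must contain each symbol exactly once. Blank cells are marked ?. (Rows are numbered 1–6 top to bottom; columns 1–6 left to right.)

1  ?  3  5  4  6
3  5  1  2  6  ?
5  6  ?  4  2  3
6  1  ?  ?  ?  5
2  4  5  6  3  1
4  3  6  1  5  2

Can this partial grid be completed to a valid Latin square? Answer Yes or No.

Row 3, column 3: row 3 together with column 3 already contain {1, 2, 3, 4, 5, 6} — every symbol — so nothing can go there. The grid has no valid completion.

No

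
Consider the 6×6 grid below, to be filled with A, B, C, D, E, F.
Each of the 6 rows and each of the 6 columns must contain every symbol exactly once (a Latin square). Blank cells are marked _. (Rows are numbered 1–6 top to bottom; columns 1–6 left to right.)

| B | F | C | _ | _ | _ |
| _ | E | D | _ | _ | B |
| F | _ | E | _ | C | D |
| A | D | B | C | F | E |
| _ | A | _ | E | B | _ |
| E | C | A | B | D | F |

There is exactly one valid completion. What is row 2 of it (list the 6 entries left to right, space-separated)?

C E D F A B

Row 2, column 1: row 2 has {B, D, E} and column 1 has {A, B, E, F}, leaving only C.
Row 2, column 5: row 2 has {B, C, D, E} and column 5 has {B, C, D, F}, leaving only A.
Row 2, column 4: row 2 has {A, B, C, D, E} and column 4 has {B, C, E}, leaving only F.
So row 2 reads: C E D F A B.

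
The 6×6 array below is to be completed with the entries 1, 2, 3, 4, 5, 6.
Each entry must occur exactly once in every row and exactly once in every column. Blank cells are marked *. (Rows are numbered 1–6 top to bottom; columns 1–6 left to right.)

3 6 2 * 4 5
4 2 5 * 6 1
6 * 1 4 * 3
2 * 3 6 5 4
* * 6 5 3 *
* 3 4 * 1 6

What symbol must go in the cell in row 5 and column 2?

4

Row 1, column 4: row 1 has {2, 3, 4, 5, 6} and column 4 has {4, 5, 6}, leaving only 1.
Row 2, column 4: row 2 has {1, 2, 4, 5, 6} and column 4 has {1, 4, 5, 6}, leaving only 3.
Row 3, column 2: row 3 has {1, 3, 4, 6} and column 2 has {2, 3, 6}, leaving only 5.
Row 3, column 5: row 3 has {1, 3, 4, 5, 6} and column 5 has {1, 3, 4, 5, 6}, leaving only 2.
Row 4, column 2: row 4 has {2, 3, 4, 5, 6} and column 2 has {2, 3, 5, 6}, leaving only 1.
Row 5 already has {3, 5, 6} and column 2 already has {1, 2, 3, 5, 6}, so row 5, column 2 must be 4.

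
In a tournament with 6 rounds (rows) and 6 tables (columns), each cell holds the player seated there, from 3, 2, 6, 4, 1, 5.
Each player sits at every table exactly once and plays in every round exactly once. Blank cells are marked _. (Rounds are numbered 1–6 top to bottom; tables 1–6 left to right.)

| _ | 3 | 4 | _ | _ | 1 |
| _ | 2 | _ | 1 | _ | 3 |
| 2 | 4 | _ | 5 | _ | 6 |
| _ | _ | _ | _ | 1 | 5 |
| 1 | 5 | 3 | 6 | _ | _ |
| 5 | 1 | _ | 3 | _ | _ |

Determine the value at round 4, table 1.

3

Round 1, table 1: round 1 has {3, 4, 1} and table 1 has {2, 1, 5}, leaving only 6.
Round 1, table 4: round 1 has {3, 6, 4, 1} and table 4 has {3, 6, 1, 5}, leaving only 2.
Round 1, table 5: round 1 has {3, 2, 6, 4, 1} and table 5 has {1}, leaving only 5.
Round 2, table 1: round 2 has {3, 2, 1} and table 1 has {2, 6, 1, 5}, leaving only 4.
Round 4 already has {1, 5} and table 1 already has {2, 6, 4, 1, 5}, so round 4, table 1 must be 3.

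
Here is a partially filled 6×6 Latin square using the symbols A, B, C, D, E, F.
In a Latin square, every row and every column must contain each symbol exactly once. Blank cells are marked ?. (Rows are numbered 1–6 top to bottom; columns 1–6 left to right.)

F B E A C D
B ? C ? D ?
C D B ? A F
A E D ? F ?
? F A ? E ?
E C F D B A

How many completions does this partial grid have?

Row 2, column 2: eliminating its row and column leaves {A}.
Row 2, column 4: eliminating its row and column leaves {E, F}.
Row 2, column 6: eliminating its row and column leaves {E}.
Row 3, column 4: eliminating its row and column leaves {E}.
Row 4, column 4: eliminating its row and column leaves {B, C}.
Row 4, column 6: eliminating its row and column leaves {B, C}.
Row 5, column 1: eliminating its row and column leaves {D}.
Row 5, column 4: eliminating its row and column leaves {B, C}.
Row 5, column 6: eliminating its row and column leaves {B, C}.
Enumerating the assignments across these blanks that avoid any row or column repeat gives 2 completions.

2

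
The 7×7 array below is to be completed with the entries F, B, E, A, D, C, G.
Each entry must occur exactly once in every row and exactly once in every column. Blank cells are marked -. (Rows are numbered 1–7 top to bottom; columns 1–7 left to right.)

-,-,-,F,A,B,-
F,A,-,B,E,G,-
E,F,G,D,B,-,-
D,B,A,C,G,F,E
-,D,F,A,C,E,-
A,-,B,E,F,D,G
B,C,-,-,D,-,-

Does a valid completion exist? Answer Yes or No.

No

Row 6, column 2: row 6 together with column 2 already contain {F, B, E, A, D, C, G} — every symbol — so nothing can go there. The grid has no valid completion.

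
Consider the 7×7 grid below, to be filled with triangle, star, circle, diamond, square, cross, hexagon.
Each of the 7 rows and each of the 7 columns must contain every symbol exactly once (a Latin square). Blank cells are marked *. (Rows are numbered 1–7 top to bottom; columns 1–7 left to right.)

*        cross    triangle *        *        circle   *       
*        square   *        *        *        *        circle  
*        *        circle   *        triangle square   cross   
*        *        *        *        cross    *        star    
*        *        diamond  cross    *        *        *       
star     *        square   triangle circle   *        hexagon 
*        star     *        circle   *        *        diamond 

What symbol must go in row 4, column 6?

diamond

Row 1, column 7: row 1 has {triangle, circle, cross} and column 7 has {star, circle, diamond, cross, hexagon}, leaving only square.
Row 4, column 3: row 4 has {star, cross} and column 3 has {triangle, circle, diamond, square}, leaving only hexagon.
Row 5, column 7: row 5 has {diamond, cross} and column 7 has {star, circle, diamond, square, cross, hexagon}, leaving only triangle.
Row 6, column 2: row 6 has {triangle, star, circle, square, hexagon} and column 2 has {star, square, cross}, leaving only diamond.
Row 3, column 2: row 3 has {triangle, circle, square, cross} and column 2 has {star, diamond, square, cross}, leaving only hexagon.
Row 3, column 1: row 3 has {triangle, circle, square, cross, hexagon} and column 1 has {star}, leaving only diamond.
Row 1, column 1: row 1 has {triangle, circle, square, cross} and column 1 has {star, diamond}, leaving only hexagon.
Row 3, column 4: row 3 has {triangle, circle, diamond, square, cross, hexagon} and column 4 has {triangle, circle, cross}, leaving only star.
Row 1, column 4: row 1 has {triangle, circle, square, cross, hexagon} and column 4 has {triangle, star, circle, cross}, leaving only diamond.
Row 1, column 5: row 1 has {triangle, circle, diamond, square, cross, hexagon} and column 5 has {triangle, circle, cross}, leaving only star.
Row 2, column 4: row 2 has {circle, square} and column 4 has {triangle, star, circle, diamond, cross}, leaving only hexagon.
Row 2, column 5: row 2 has {circle, square, hexagon} and column 5 has {triangle, star, circle, cross}, leaving only diamond.
Row 4, column 4: row 4 has {star, cross, hexagon} and column 4 has {triangle, star, circle, diamond, cross, hexagon}, leaving only square.
Row 5, column 2: row 5 has {triangle, diamond, cross} and column 2 has {star, diamond, square, cross, hexagon}, leaving only circle.
Row 4, column 2: row 4 has {star, square, cross, hexagon} and column 2 has {star, circle, diamond, square, cross, hexagon}, leaving only triangle.
Row 4 already has {triangle, star, square, cross, hexagon} and column 6 already has {circle, square}, so row 4, column 6 must be diamond.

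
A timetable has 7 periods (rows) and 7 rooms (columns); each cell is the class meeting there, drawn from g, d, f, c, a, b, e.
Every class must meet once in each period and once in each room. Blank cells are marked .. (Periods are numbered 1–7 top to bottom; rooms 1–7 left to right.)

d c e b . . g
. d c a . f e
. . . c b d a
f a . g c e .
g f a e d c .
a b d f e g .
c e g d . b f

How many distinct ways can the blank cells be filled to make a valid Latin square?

Period 1, room 5: eliminating its period and room leaves {f, a}.
Period 1, room 6: eliminating its period and room leaves {a}.
Period 2, room 1: eliminating its period and room leaves {b}.
Period 2, room 5: eliminating its period and room leaves {g}.
Period 3, room 1: eliminating its period and room leaves {e}.
Period 3, room 2: eliminating its period and room leaves {g}.
Period 3, room 3: eliminating its period and room leaves {f}.
Period 4, room 3: eliminating its period and room leaves {b}.
Period 4, room 7: eliminating its period and room leaves {d, b}.
Period 5, room 7: eliminating its period and room leaves {b}.
Period 6, room 7: eliminating its period and room leaves {c}.
Period 7, room 5: eliminating its period and room leaves {a}.
Only one assignment across all blanks avoids any period or room repeat, giving 1 completion.

1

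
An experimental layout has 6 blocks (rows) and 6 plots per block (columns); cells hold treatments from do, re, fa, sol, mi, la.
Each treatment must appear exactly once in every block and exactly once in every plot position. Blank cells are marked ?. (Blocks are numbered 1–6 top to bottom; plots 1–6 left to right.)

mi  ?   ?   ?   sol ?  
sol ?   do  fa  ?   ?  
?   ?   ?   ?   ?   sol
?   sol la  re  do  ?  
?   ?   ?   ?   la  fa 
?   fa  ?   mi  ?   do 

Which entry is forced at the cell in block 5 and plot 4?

Block 4, plot 1: block 4 has {do, re, sol, la} and plot 1 has {sol, mi}, leaving only fa.
Block 4, plot 6: block 4 has {do, re, fa, sol, la} and plot 6 has {do, fa, sol}, leaving only mi.
Block 6, plot 5: block 6 has {do, fa, mi} and plot 5 has {do, sol, la}, leaving only re.
Block 2, plot 5: block 2 has {do, fa, sol} and plot 5 has {do, re, sol, la}, leaving only mi.
Block 3, plot 5: block 3 has {sol} and plot 5 has {do, re, sol, mi, la}, leaving only fa.
Block 6, plot 1: block 6 has {do, re, fa, mi} and plot 1 has {fa, sol, mi}, leaving only la.
Block 6, plot 3: block 6 has {do, re, fa, mi, la} and plot 3 has {do, la}, leaving only sol.
Block 5, plot 4 is narrowed to {do, sol}.
If it were do, then block 3, plot 4 would be left with no valid symbol.
So block 5, plot 4 must be sol.

sol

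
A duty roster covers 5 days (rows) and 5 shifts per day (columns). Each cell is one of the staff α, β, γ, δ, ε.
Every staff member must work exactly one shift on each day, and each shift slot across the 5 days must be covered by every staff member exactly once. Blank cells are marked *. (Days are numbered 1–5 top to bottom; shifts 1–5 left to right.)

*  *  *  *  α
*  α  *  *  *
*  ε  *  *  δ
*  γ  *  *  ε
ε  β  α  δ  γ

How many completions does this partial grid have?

6

Day 1, shift 1: eliminating its day and shift leaves {β, γ, δ}.
Day 1, shift 2: eliminating its day and shift leaves {δ}.
Day 1, shift 3: eliminating its day and shift leaves {β, γ, δ, ε}.
Day 1, shift 4: eliminating its day and shift leaves {β, γ, ε}.
Day 2, shift 1: eliminating its day and shift leaves {β, γ, δ}.
Day 2, shift 3: eliminating its day and shift leaves {β, γ, δ, ε}.
Day 2, shift 4: eliminating its day and shift leaves {β, γ, ε}.
Day 2, shift 5: eliminating its day and shift leaves {β}.
Day 3, shift 1: eliminating its day and shift leaves {α, β, γ}.
Day 3, shift 3: eliminating its day and shift leaves {β, γ}.
Day 3, shift 4: eliminating its day and shift leaves {α, β, γ}.
Day 4, shift 1: eliminating its day and shift leaves {α, β, δ}.
Day 4, shift 3: eliminating its day and shift leaves {β, δ}.
Day 4, shift 4: eliminating its day and shift leaves {α, β}.
Enumerating the assignments across these blanks that avoid any day or shift repeat gives 6 completions.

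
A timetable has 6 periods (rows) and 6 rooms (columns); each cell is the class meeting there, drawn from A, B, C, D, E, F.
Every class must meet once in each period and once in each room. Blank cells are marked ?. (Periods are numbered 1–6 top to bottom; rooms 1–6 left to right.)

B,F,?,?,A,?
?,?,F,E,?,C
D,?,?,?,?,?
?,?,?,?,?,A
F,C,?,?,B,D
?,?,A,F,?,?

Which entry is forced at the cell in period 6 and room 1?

Period 1, room 6: period 1 has {A, B, F} and room 6 has {A, C, D}, leaving only E.
Period 2, room 1: period 2 has {C, E, F} and room 1 has {B, D, F}, leaving only A.
Period 2, room 5: period 2 has {A, C, E, F} and room 5 has {A, B}, leaving only D.
Period 2, room 2: period 2 has {A, C, D, E, F} and room 2 has {C, F}, leaving only B.
Period 5, room 3: period 5 has {B, C, D, F} and room 3 has {A, F}, leaving only E.
Period 5, room 4: period 5 has {B, C, D, E, F} and room 4 has {E, F}, leaving only A.
Period 6, room 6: period 6 has {A, F} and room 6 has {A, C, D, E}, leaving only B.
Period 3, room 6: period 3 has {D} and room 6 has {A, B, C, D, E}, leaving only F.
Period 6, room 1 is narrowed to {C, E}.
If it were C, then period 6, room 5 would be left with no valid symbol.
So period 6, room 1 must be E.

E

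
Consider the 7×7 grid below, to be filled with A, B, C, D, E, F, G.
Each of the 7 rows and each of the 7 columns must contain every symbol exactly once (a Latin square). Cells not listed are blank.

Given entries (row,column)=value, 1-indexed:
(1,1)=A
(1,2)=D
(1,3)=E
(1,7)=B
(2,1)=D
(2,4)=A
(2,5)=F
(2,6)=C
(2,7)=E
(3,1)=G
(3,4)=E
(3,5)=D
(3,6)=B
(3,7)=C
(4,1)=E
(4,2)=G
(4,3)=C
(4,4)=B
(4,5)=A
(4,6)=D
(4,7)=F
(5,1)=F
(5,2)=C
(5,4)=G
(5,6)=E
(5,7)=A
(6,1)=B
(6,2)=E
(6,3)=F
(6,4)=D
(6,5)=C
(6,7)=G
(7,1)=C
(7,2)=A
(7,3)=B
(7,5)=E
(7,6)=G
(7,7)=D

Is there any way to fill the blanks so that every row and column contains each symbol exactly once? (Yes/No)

Yes

No row or column among the givens repeats a symbol, and propagating forced cells runs into no contradiction.
One valid completion exists (for instance, A D E C G F B / D B G A F C E / G F A E D B C / E G C B A D F / F C D G B E A / B E F D C A G / C A B F E G D).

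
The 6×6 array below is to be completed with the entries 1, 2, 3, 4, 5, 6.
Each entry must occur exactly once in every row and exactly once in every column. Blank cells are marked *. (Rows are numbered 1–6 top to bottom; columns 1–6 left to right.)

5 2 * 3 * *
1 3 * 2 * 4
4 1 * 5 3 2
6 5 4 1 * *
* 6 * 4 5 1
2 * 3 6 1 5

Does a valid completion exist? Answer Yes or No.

No row or column among the givens repeats a symbol, and propagating forced cells runs into no contradiction.
One valid completion exists (for instance, 5 2 1 3 4 6 / 1 3 5 2 6 4 / 4 1 6 5 3 2 / 6 5 4 1 2 3 / 3 6 2 4 5 1 / 2 4 3 6 1 5).

Yes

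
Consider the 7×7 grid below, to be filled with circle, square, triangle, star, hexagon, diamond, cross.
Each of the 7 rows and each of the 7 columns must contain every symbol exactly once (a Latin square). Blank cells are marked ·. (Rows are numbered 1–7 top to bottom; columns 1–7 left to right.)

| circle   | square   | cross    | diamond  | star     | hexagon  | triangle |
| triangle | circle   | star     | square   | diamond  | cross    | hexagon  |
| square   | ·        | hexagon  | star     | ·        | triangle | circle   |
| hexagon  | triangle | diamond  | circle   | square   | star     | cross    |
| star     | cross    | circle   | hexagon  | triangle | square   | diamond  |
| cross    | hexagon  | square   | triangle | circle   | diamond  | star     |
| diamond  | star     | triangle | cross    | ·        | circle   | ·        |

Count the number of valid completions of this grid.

Row 3, column 2: eliminating its row and column leaves {diamond}.
Row 3, column 5: eliminating its row and column leaves {cross}.
Row 7, column 5: eliminating its row and column leaves {hexagon}.
Row 7, column 7: eliminating its row and column leaves {square}.
Only one assignment across all blanks avoids any row or column repeat, giving 1 completion.

1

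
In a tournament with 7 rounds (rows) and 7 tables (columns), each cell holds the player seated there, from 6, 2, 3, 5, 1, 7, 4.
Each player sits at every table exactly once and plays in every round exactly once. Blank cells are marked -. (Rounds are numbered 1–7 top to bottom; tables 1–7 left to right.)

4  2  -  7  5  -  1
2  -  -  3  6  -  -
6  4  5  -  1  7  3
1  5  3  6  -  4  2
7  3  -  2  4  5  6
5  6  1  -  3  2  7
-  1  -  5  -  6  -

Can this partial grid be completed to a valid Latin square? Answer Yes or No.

Round 3, table 4: round 3 together with table 4 already contain {6, 2, 3, 5, 1, 7, 4} — every symbol — so nothing can go there. The grid has no valid completion.

No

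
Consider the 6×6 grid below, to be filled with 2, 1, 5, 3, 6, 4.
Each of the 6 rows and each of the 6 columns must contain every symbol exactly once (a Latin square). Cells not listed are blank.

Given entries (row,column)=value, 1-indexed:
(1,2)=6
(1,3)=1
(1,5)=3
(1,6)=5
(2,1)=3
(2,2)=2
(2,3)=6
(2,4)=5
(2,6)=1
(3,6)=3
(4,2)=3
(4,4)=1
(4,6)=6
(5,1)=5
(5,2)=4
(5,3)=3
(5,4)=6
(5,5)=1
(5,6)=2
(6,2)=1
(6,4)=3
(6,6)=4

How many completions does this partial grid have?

3

Row 1, column 1: eliminating its row and column leaves {2, 4}.
Row 1, column 4: eliminating its row and column leaves {2, 4}.
Row 2, column 5: eliminating its row and column leaves {4}.
Row 3, column 1: eliminating its row and column leaves {2, 1, 6, 4}.
Row 3, column 2: eliminating its row and column leaves {5}.
Row 3, column 3: eliminating its row and column leaves {2, 5, 4}.
Row 3, column 4: eliminating its row and column leaves {2, 4}.
Row 3, column 5: eliminating its row and column leaves {2, 5, 6, 4}.
Row 4, column 1: eliminating its row and column leaves {2, 4}.
Row 4, column 3: eliminating its row and column leaves {2, 5, 4}.
Row 4, column 5: eliminating its row and column leaves {2, 5, 4}.
Row 6, column 1: eliminating its row and column leaves {2, 6}.
Row 6, column 3: eliminating its row and column leaves {2, 5}.
Row 6, column 5: eliminating its row and column leaves {2, 5, 6}.
Enumerating the assignments across these blanks that avoid any row or column repeat gives 3 completions.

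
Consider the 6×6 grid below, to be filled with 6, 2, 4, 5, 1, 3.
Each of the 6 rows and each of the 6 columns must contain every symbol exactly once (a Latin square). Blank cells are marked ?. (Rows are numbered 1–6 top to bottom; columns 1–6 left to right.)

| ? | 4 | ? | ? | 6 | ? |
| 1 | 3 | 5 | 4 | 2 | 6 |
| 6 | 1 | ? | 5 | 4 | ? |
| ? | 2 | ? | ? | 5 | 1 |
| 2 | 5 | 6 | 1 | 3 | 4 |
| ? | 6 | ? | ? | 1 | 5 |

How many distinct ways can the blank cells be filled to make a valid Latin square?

3

Row 1, column 1: eliminating its row and column leaves {5, 3}.
Row 1, column 3: eliminating its row and column leaves {2, 1, 3}.
Row 1, column 4: eliminating its row and column leaves {2, 3}.
Row 1, column 6: eliminating its row and column leaves {2, 3}.
Row 3, column 3: eliminating its row and column leaves {2, 3}.
Row 3, column 6: eliminating its row and column leaves {2, 3}.
Row 4, column 1: eliminating its row and column leaves {4, 3}.
Row 4, column 3: eliminating its row and column leaves {4, 3}.
Row 4, column 4: eliminating its row and column leaves {6, 3}.
Row 6, column 1: eliminating its row and column leaves {4, 3}.
Row 6, column 3: eliminating its row and column leaves {2, 4, 3}.
Row 6, column 4: eliminating its row and column leaves {2, 3}.
Enumerating the assignments across these blanks that avoid any row or column repeat gives 3 completions.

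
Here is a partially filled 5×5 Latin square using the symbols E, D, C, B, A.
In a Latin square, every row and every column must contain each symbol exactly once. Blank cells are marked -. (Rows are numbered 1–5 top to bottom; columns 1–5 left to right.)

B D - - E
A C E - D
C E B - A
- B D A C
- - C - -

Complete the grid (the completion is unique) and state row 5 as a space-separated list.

D A C E B

Row 5, column 2: row 5 has {C} and column 2 has {E, D, C, B}, leaving only A.
Row 5, column 5: row 5 has {C, A} and column 5 has {E, D, C, A}, leaving only B.
Row 1, column 3: row 1 has {E, D, B} and column 3 has {E, D, C, B}, leaving only A.
Row 1, column 4: row 1 has {E, D, B, A} and column 4 has {A}, leaving only C.
Row 2, column 4: row 2 has {E, D, C, A} and column 4 has {C, A}, leaving only B.
Row 3, column 4: row 3 has {E, C, B, A} and column 4 has {C, B, A}, leaving only D.
Row 5, column 4: row 5 has {C, B, A} and column 4 has {D, C, B, A}, leaving only E.
Row 5, column 1: row 5 has {E, C, B, A} and column 1 has {C, B, A}, leaving only D.
So row 5 reads: D A C E B.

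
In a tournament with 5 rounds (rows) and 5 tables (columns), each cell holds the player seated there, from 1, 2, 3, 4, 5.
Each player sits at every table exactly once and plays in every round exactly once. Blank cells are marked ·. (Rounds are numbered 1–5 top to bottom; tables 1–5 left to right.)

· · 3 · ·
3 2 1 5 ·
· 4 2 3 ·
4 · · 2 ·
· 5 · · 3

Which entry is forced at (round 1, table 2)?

Round 1 already has {3} and table 2 already has {2, 4, 5}, so round 1, table 2 must be 1.

1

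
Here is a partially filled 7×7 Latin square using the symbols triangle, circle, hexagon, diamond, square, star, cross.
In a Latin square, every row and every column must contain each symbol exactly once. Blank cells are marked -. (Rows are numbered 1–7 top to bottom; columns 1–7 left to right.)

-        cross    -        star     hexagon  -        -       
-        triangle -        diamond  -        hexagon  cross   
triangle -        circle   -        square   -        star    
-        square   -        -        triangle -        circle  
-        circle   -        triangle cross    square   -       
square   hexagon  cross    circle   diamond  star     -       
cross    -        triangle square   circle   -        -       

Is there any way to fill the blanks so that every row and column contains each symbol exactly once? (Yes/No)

Row 2, column 5: row 2 has {triangle, hexagon, diamond, cross} and column 5 has {triangle, circle, hexagon, diamond, square, cross}, so it must be star.
Row 2, column 1: row 2 has {triangle, hexagon, diamond, star, cross} and column 1 has {triangle, square, cross}, so it must be circle.
Row 1, column 1: row 1 has {hexagon, star, cross} and column 1 has {triangle, circle, square, cross}, so it must be diamond.
Row 1, column 3: row 1 has {hexagon, diamond, star, cross} and column 3 has {triangle, circle, cross}, so it must be square.
Now row 2, column 3: row 2 together with column 3 already contain {triangle, circle, hexagon, diamond, square, star, cross} — every symbol — so nothing can go there. The grid has no valid completion.

No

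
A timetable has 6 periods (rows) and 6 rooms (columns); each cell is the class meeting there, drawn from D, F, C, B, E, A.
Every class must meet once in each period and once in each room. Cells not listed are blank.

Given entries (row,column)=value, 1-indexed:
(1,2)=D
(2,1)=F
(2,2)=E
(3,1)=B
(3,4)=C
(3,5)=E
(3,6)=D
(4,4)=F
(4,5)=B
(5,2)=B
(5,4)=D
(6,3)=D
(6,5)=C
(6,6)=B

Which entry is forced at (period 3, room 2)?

A

Period 3, room 2 is narrowed to {F, A}.
If it were F, then period 6, room 4 would be left with no valid symbol.
So period 3, room 2 must be A.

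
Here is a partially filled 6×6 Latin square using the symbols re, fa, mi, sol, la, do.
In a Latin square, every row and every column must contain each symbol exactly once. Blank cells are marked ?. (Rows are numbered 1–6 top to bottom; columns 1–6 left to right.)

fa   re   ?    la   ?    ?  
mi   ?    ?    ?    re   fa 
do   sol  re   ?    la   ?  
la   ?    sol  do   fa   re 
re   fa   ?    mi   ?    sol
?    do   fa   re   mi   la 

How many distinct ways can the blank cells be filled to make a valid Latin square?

Row 1, column 3: eliminating its row and column leaves {mi, do}.
Row 1, column 5: eliminating its row and column leaves {sol, do}.
Row 1, column 6: eliminating its row and column leaves {mi, do}.
Row 2, column 2: eliminating its row and column leaves {la}.
Row 2, column 3: eliminating its row and column leaves {la, do}.
Row 2, column 4: eliminating its row and column leaves {sol}.
Row 3, column 4: eliminating its row and column leaves {fa}.
Row 3, column 6: eliminating its row and column leaves {mi}.
Row 4, column 2: eliminating its row and column leaves {mi}.
Row 5, column 3: eliminating its row and column leaves {la, do}.
Row 5, column 5: eliminating its row and column leaves {do}.
Row 6, column 1: eliminating its row and column leaves {sol}.
Only one assignment across all blanks avoids any row or column repeat, giving 1 completion.

1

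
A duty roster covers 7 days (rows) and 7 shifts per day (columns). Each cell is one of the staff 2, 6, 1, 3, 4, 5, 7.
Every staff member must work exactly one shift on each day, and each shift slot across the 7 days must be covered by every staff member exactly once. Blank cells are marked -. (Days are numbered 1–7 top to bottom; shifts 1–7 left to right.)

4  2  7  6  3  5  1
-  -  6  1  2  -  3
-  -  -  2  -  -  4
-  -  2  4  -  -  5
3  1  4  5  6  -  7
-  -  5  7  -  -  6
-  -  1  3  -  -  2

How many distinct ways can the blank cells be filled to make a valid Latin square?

15

Day 2, shift 1: eliminating its day and shift leaves {5, 7}.
Day 2, shift 2: eliminating its day and shift leaves {4, 5, 7}.
Day 2, shift 6: eliminating its day and shift leaves {4, 7}.
Day 3, shift 1: eliminating its day and shift leaves {6, 1, 5, 7}.
Day 3, shift 2: eliminating its day and shift leaves {6, 3, 5, 7}.
Day 3, shift 3: eliminating its day and shift leaves {3}.
Day 3, shift 5: eliminating its day and shift leaves {1, 5, 7}.
Day 3, shift 6: eliminating its day and shift leaves {6, 1, 3, 7}.
Day 4, shift 1: eliminating its day and shift leaves {6, 1, 7}.
Day 4, shift 2: eliminating its day and shift leaves {6, 3, 7}.
Day 4, shift 5: eliminating its day and shift leaves {1, 7}.
Day 4, shift 6: eliminating its day and shift leaves {6, 1, 3, 7}.
Day 5, shift 6: eliminating its day and shift leaves {2}.
Day 6, shift 1: eliminating its day and shift leaves {2, 1}.
Day 6, shift 2: eliminating its day and shift leaves {3, 4}.
Day 6, shift 5: eliminating its day and shift leaves {1, 4}.
Day 6, shift 6: eliminating its day and shift leaves {2, 1, 3, 4}.
Day 7, shift 1: eliminating its day and shift leaves {6, 5, 7}.
Day 7, shift 2: eliminating its day and shift leaves {6, 4, 5, 7}.
Day 7, shift 5: eliminating its day and shift leaves {4, 5, 7}.
Day 7, shift 6: eliminating its day and shift leaves {6, 4, 7}.
Enumerating the assignments across these blanks that avoid any day or shift repeat gives 15 completions.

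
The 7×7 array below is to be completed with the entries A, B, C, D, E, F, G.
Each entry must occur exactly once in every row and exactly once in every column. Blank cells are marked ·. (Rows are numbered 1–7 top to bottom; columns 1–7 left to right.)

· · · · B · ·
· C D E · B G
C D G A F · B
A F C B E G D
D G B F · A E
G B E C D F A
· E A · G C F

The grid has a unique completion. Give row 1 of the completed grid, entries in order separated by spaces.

Row 1, column 2: row 1 has {B} and column 2 has {B, C, D, E, F, G}, leaving only A.
Row 1, column 3: row 1 has {A, B} and column 3 has {A, B, C, D, E, G}, leaving only F.
Row 1, column 1: row 1 has {A, B, F} and column 1 has {A, C, D, G}, leaving only E.
Row 1, column 6: row 1 has {A, B, E, F} and column 6 has {A, B, C, F, G}, leaving only D.
Row 1, column 4: row 1 has {A, B, D, E, F} and column 4 has {A, B, C, E, F}, leaving only G.
Row 1, column 7: row 1 has {A, B, D, E, F, G} and column 7 has {A, B, D, E, F, G}, leaving only C.
So row 1 reads: E A F G B D C.

E A F G B D C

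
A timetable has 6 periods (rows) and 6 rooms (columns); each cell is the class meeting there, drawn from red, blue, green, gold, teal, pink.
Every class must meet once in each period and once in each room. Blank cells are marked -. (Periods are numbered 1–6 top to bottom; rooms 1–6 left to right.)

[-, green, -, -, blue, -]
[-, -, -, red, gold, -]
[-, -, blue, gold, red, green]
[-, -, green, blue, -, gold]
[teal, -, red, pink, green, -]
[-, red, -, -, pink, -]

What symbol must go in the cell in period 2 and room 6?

pink

Period 1, room 4: period 1 has {blue, green} and room 4 has {red, blue, gold, pink}, leaving only teal.
Period 3, room 1: period 3 has {red, blue, green, gold} and room 1 has {teal}, leaving only pink.
Period 3, room 2: period 3 has {red, blue, green, gold, pink} and room 2 has {red, green}, leaving only teal.
Period 4, room 1: period 4 has {blue, green, gold} and room 1 has {teal, pink}, leaving only red.
Period 1, room 1: period 1 has {blue, green, teal} and room 1 has {red, teal, pink}, leaving only gold.
Period 1, room 3: period 1 has {blue, green, gold, teal} and room 3 has {red, blue, green}, leaving only pink.
Period 1, room 6: period 1 has {blue, green, gold, teal, pink} and room 6 has {green, gold}, leaving only red.
Period 2, room 3: period 2 has {red, gold} and room 3 has {red, blue, green, pink}, leaving only teal.
Period 4, room 2: period 4 has {red, blue, green, gold} and room 2 has {red, green, teal}, leaving only pink.
Period 2, room 2: period 2 has {red, gold, teal} and room 2 has {red, green, teal, pink}, leaving only blue.
Period 2 already has {red, blue, gold, teal} and room 6 already has {red, green, gold}, so period 2, room 6 must be pink.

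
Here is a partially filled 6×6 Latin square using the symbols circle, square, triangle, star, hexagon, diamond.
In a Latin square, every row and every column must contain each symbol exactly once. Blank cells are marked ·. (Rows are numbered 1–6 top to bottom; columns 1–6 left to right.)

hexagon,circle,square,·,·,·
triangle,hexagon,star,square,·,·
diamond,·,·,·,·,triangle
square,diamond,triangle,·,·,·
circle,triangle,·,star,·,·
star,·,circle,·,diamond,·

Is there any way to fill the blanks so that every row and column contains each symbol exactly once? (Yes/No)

No row or column among the givens repeats a symbol, and propagating forced cells runs into no contradiction.
One valid completion exists (for instance, hexagon circle square diamond triangle star / triangle hexagon star square circle diamond / diamond star hexagon circle square triangle / square diamond triangle hexagon star circle / circle triangle diamond star hexagon square / star square circle triangle diamond hexagon).

Yes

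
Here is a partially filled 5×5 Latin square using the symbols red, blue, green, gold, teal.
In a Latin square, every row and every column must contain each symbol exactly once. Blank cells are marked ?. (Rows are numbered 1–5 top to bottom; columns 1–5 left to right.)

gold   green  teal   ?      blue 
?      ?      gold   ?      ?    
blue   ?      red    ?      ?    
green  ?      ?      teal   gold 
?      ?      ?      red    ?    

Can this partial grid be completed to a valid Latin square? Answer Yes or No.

Row 1, column 4: row 1 together with column 4 already contain {red, blue, green, gold, teal} — every symbol — so nothing can go there. The grid has no valid completion.

No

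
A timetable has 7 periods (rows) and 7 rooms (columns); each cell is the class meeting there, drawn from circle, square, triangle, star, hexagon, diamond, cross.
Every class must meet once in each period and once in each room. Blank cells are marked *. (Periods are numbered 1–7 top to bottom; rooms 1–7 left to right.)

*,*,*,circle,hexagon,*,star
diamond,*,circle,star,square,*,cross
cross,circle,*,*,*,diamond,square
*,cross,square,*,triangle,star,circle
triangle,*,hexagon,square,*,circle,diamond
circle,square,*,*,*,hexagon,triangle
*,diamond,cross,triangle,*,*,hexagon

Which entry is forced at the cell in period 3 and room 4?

hexagon

Period 3 already has {circle, square, diamond, cross} and room 4 already has {circle, square, triangle, star}, so period 3, room 4 must be hexagon.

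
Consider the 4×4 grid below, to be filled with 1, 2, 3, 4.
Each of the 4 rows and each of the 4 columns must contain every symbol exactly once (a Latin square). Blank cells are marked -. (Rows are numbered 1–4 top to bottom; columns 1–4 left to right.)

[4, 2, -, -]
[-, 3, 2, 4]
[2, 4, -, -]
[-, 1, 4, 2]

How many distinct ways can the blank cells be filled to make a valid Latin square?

Row 1, column 3: eliminating its row and column leaves {1, 3}.
Row 1, column 4: eliminating its row and column leaves {1, 3}.
Row 2, column 1: eliminating its row and column leaves {1}.
Row 3, column 3: eliminating its row and column leaves {1, 3}.
Row 3, column 4: eliminating its row and column leaves {1, 3}.
Row 4, column 1: eliminating its row and column leaves {3}.
Enumerating the assignments across these blanks that avoid any row or column repeat gives 2 completions.

2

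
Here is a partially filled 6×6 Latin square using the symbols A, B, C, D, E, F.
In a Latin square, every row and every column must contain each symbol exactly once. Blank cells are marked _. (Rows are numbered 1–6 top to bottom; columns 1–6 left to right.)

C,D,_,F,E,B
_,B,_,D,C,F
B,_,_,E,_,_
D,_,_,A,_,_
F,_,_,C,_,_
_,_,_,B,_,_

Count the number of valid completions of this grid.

20

Row 1, column 3: eliminating its row and column leaves {A}.
Row 2, column 1: eliminating its row and column leaves {A, E}.
Row 2, column 3: eliminating its row and column leaves {A, E}.
Row 3, column 2: eliminating its row and column leaves {A, C, F}.
Row 3, column 3: eliminating its row and column leaves {A, C, D, F}.
Row 3, column 5: eliminating its row and column leaves {A, D, F}.
Row 3, column 6: eliminating its row and column leaves {A, C, D}.
Row 4, column 2: eliminating its row and column leaves {C, E, F}.
Row 4, column 3: eliminating its row and column leaves {B, C, E, F}.
Row 4, column 5: eliminating its row and column leaves {B, F}.
Row 4, column 6: eliminating its row and column leaves {C, E}.
Row 5, column 2: eliminating its row and column leaves {A, E}.
Row 5, column 3: eliminating its row and column leaves {A, B, D, E}.
Row 5, column 5: eliminating its row and column leaves {A, B, D}.
Row 5, column 6: eliminating its row and column leaves {A, D, E}.
Row 6, column 1: eliminating its row and column leaves {A, E}.
Row 6, column 2: eliminating its row and column leaves {A, C, E, F}.
Row 6, column 3: eliminating its row and column leaves {A, C, D, E, F}.
Row 6, column 5: eliminating its row and column leaves {A, D, F}.
Row 6, column 6: eliminating its row and column leaves {A, C, D, E}.
Enumerating the assignments across these blanks that avoid any row or column repeat gives 20 completions.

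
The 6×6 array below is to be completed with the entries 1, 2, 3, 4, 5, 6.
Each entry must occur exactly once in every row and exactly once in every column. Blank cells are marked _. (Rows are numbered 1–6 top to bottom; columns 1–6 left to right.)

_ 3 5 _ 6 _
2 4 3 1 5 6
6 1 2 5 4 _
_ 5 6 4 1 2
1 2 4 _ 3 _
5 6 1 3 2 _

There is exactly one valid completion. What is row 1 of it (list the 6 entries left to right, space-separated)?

4 3 5 2 6 1

Row 1, column 1: row 1 has {3, 5, 6} and column 1 has {1, 2, 5, 6}, leaving only 4.
Row 1, column 4: row 1 has {3, 4, 5, 6} and column 4 has {1, 3, 4, 5}, leaving only 2.
Row 1, column 6: row 1 has {2, 3, 4, 5, 6} and column 6 has {2, 6}, leaving only 1.
So row 1 reads: 4 3 5 2 6 1.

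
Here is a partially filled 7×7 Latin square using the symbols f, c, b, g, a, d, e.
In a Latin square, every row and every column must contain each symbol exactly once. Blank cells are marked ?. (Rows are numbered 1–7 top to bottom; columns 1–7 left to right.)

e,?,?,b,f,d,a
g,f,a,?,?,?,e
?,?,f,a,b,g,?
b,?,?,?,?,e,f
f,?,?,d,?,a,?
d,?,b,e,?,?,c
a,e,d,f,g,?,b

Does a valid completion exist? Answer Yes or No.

Row 2, column 4: row 2 has {f, g, a, e} and column 4 has {f, b, a, d, e}, so it must be c.
Row 2, column 5: row 2 has {f, c, g, a, e} and column 5 has {f, b, g}, so it must be d.
Row 2, column 6: row 2 has {f, c, g, a, d, e} and column 6 has {g, a, d, e}, so it must be b.
Row 3, column 1: row 3 has {f, b, g, a} and column 1 has {f, b, g, a, d, e}, so it must be c.
Row 3, column 2: row 3 has {f, c, b, g, a} and column 2 has {f, e}, so it must be d.
Now row 3, column 7: row 3 together with column 7 already contain {f, c, b, g, a, d, e} — every symbol — so nothing can go there. The grid has no valid completion.

No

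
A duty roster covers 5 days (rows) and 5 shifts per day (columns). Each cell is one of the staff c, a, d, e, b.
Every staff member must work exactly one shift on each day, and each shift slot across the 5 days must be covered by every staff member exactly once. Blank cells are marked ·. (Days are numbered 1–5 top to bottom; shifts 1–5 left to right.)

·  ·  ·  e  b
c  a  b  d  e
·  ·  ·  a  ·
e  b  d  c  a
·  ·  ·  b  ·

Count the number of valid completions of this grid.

Day 1, shift 1: eliminating its day and shift leaves {a, d}.
Day 1, shift 2: eliminating its day and shift leaves {c, d}.
Day 1, shift 3: eliminating its day and shift leaves {c, a}.
Day 3, shift 1: eliminating its day and shift leaves {d, b}.
Day 3, shift 2: eliminating its day and shift leaves {c, d, e}.
Day 3, shift 3: eliminating its day and shift leaves {c, e}.
Day 3, shift 5: eliminating its day and shift leaves {c, d}.
Day 5, shift 1: eliminating its day and shift leaves {a, d}.
Day 5, shift 2: eliminating its day and shift leaves {c, d, e}.
Day 5, shift 3: eliminating its day and shift leaves {c, a, e}.
Day 5, shift 5: eliminating its day and shift leaves {c, d}.
Enumerating the assignments across these blanks that avoid any day or shift repeat gives 3 completions.

3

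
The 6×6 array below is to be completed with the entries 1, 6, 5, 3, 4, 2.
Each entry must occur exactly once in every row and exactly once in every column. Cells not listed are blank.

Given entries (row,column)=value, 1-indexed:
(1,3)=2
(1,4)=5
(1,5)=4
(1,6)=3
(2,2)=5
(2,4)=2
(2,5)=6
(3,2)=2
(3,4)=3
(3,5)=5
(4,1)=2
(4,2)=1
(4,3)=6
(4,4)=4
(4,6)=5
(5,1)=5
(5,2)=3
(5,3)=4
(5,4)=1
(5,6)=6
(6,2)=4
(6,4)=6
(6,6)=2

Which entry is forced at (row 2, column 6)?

1

Row 1, column 2: row 1 has {5, 3, 4, 2} and column 2 has {1, 5, 3, 4, 2}, leaving only 6.
Row 1, column 1: row 1 has {6, 5, 3, 4, 2} and column 1 has {5, 2}, leaving only 1.
Row 3, column 3: row 3 has {5, 3, 2} and column 3 has {6, 4, 2}, leaving only 1.
Row 2, column 3: row 2 has {6, 5, 2} and column 3 has {1, 6, 4, 2}, leaving only 3.
Row 2, column 1: row 2 has {6, 5, 3, 2} and column 1 has {1, 5, 2}, leaving only 4.
Row 2 already has {6, 5, 3, 4, 2} and column 6 already has {6, 5, 3, 2}, so row 2, column 6 must be 1.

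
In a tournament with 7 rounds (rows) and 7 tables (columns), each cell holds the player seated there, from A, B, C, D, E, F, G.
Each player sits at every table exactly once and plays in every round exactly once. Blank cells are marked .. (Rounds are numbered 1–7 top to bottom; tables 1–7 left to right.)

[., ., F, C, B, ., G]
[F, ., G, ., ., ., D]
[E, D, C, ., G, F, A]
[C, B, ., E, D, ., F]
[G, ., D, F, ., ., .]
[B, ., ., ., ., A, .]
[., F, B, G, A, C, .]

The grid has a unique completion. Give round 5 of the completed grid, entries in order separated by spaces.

G A D F C E B

Round 3, table 4: round 3 has {A, C, D, E, F, G} and table 4 has {C, E, F, G}, leaving only B.
Round 2, table 4: round 2 has {D, F, G} and table 4 has {B, C, E, F, G}, leaving only A.
Round 4, table 3: round 4 has {B, C, D, E, F} and table 3 has {B, C, D, F, G}, leaving only A.
Round 4, table 6: round 4 has {A, B, C, D, E, F} and table 6 has {A, C, F}, leaving only G.
Round 6, table 3: round 6 has {A, B} and table 3 has {A, B, C, D, F, G}, leaving only E.
Round 6, table 4: round 6 has {A, B, E} and table 4 has {A, B, C, E, F, G}, leaving only D.
Round 6, table 7: round 6 has {A, B, D, E} and table 7 has {A, D, F, G}, leaving only C.
Round 6, table 2: round 6 has {A, B, C, D, E} and table 2 has {B, D, F}, leaving only G.
Round 6, table 5: round 6 has {A, B, C, D, E, G} and table 5 has {A, B, D, G}, leaving only F.
Round 7, table 1: round 7 has {A, B, C, F, G} and table 1 has {B, C, E, F, G}, leaving only D.
Round 1, table 1: round 1 has {B, C, F, G} and table 1 has {B, C, D, E, F, G}, leaving only A.
Round 1, table 2: round 1 has {A, B, C, F, G} and table 2 has {B, D, F, G}, leaving only E.
Round 1, table 6: round 1 has {A, B, C, E, F, G} and table 6 has {A, C, F, G}, leaving only D.
Round 2, table 2: round 2 has {A, D, F, G} and table 2 has {B, D, E, F, G}, leaving only C.
Round 5, table 2: round 5 has {D, F, G} and table 2 has {B, C, D, E, F, G}, leaving only A.
Round 2, table 5: round 2 has {A, C, D, F, G} and table 5 has {A, B, D, F, G}, leaving only E.
Round 5, table 5: round 5 has {A, D, F, G} and table 5 has {A, B, D, E, F, G}, leaving only C.
Round 2, table 6: round 2 has {A, C, D, E, F, G} and table 6 has {A, C, D, F, G}, leaving only B.
Round 5, table 6: round 5 has {A, C, D, F, G} and table 6 has {A, B, C, D, F, G}, leaving only E.
Round 5, table 7: round 5 has {A, C, D, E, F, G} and table 7 has {A, C, D, F, G}, leaving only B.
So round 5 reads: G A D F C E B.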